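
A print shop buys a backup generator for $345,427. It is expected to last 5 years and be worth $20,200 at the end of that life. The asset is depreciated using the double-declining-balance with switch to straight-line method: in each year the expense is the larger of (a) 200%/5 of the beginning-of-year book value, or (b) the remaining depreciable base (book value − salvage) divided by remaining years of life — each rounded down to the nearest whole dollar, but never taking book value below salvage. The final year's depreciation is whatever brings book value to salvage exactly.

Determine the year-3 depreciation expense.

$49,742

Depreciable base = $345,427 − $20,200 = $325,227.
Year 1: DB = ⌊$345,427 × 200%/5⌋ = $138,170; SL = ⌊$325,227/5⌋ = $65,045 → take DB $138,170. Book value $207,257.
Year 2: DB = ⌊$207,257 × 200%/5⌋ = $82,902; SL = ⌊$187,057/4⌋ = $46,764 → take DB $82,902. Book value $124,355.
Year 3: DB = ⌊$124,355 × 200%/5⌋ = $49,742; SL = ⌊$104,155/3⌋ = $34,718 → take DB $49,742. Book value $74,613.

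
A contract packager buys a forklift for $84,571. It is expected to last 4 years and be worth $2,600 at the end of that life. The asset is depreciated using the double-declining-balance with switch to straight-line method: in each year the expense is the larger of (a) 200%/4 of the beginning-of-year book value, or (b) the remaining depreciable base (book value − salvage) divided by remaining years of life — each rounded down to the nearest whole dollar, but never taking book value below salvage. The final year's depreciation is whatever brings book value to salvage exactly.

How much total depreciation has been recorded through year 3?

$73,999

Depreciable base = $84,571 − $2,600 = $81,971.
Year 1: DB = ⌊$84,571 × 200%/4⌋ = $42,285; SL = ⌊$81,971/4⌋ = $20,492 → take DB $42,285. Book value $42,286.
Year 2: DB = ⌊$42,286 × 200%/4⌋ = $21,143; SL = ⌊$39,686/3⌋ = $13,228 → take DB $21,143. Book value $21,143.
Year 3: DB = ⌊$21,143 × 200%/4⌋ = $10,571; SL = ⌊$18,543/2⌋ = $9,271 → take DB $10,571. Book value $10,572.
Accumulated through year 3 = $84,571 − $10,572 = $73,999.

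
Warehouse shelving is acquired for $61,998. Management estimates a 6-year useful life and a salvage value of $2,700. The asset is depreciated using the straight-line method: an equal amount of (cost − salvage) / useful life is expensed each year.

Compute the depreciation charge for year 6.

Depreciable base = $61,998 − $2,700 = $59,298.
Annual expense = $59,298 / 6 = $9,883.

$9,883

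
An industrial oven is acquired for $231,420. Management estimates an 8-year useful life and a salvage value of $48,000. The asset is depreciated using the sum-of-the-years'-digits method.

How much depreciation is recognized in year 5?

$20,380

Depreciable base = $231,420 − $48,000 = $183,420.
Sum of the years' digits = 8+7+6+5+4+3+2+1 = 36.
Year 1: $183,420 × 8/36 = $40,760. Book value $190,660.
Year 2: $183,420 × 7/36 = $35,665. Book value $154,995.
Year 3: $183,420 × 6/36 = $30,570. Book value $124,425.
Year 4: $183,420 × 5/36 = $25,475. Book value $98,950.
Year 5: $183,420 × 4/36 = $20,380. Book value $78,570.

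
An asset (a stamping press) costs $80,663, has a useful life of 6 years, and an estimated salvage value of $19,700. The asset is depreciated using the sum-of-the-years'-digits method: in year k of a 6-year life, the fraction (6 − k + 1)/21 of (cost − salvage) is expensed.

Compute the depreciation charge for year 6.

Depreciable base = $80,663 − $19,700 = $60,963.
Sum of the years' digits = 6+5+4+3+2+1 = 21.
Year 1: $60,963 × 6/21 = $17,418. Book value $63,245.
Year 2: $60,963 × 5/21 = $14,515. Book value $48,730.
Year 3: $60,963 × 4/21 = $11,612. Book value $37,118.
Year 4: $60,963 × 3/21 = $8,709. Book value $28,409.
Year 5: $60,963 × 2/21 = $5,806. Book value $22,603.
Year 6: $60,963 × 1/21 = $2,903. Book value $19,700.

$2,903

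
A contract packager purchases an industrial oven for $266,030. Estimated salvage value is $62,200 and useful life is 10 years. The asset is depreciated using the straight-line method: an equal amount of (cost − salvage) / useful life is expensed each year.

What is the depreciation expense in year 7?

Depreciable base = $266,030 − $62,200 = $203,830.
Annual expense = $203,830 / 10 = $20,383.

$20,383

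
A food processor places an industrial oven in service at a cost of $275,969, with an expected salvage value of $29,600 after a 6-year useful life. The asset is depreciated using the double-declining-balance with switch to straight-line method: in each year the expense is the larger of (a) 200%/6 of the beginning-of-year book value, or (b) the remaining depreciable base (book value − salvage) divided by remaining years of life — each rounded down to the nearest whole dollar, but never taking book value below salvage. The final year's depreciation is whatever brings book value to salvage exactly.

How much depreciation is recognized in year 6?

Depreciable base = $275,969 − $29,600 = $246,369.
Year 1: DB = ⌊$275,969 × 200%/6⌋ = $91,989; SL = ⌊$246,369/6⌋ = $41,061 → take DB $91,989. Book value $183,980.
Year 2: DB = ⌊$183,980 × 200%/6⌋ = $61,326; SL = ⌊$154,380/5⌋ = $30,876 → take DB $61,326. Book value $122,654.
Year 3: DB = ⌊$122,654 × 200%/6⌋ = $40,884; SL = ⌊$93,054/4⌋ = $23,263 → take DB $40,884. Book value $81,770.
Year 4: DB = ⌊$81,770 × 200%/6⌋ = $27,256; SL = ⌊$52,170/3⌋ = $17,390 → take DB $27,256. Book value $54,514.
Year 5: DB = ⌊$54,514 × 200%/6⌋ = $18,171; SL = ⌊$24,914/2⌋ = $12,457 → take DB $18,171. Book value $36,343.
Year 6 (final): $36,343 − $29,600 = $6,743. Book value $29,600.

$6,743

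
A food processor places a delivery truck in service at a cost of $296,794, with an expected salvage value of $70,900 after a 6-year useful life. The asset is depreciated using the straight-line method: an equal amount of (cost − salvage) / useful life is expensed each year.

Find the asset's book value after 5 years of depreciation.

$108,549

Depreciable base = $296,794 − $70,900 = $225,894.
Annual expense = $225,894 / 6 = $37,649.
End of year 1: book value $259,145.
End of year 2: book value $221,496.
End of year 3: book value $183,847.
End of year 4: book value $146,198.
End of year 5: book value $108,549.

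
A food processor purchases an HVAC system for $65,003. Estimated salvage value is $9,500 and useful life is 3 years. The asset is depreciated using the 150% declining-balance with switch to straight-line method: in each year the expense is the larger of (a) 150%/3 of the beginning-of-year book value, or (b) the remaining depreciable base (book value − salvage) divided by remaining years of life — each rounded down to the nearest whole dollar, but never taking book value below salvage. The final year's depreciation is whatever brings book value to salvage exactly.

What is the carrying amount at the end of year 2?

Depreciable base = $65,003 − $9,500 = $55,503.
Year 1: DB = ⌊$65,003 × 150%/3⌋ = $32,501; SL = ⌊$55,503/3⌋ = $18,501 → take DB $32,501. Book value $32,502.
Year 2: DB = ⌊$32,502 × 150%/3⌋ = $16,251; SL = ⌊$23,002/2⌋ = $11,501 → take DB $16,251. Book value $16,251.

$16,251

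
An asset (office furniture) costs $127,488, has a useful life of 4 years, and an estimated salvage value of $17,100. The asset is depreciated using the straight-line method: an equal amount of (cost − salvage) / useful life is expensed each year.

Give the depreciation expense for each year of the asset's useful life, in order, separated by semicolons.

$27,597; $27,597; $27,597; $27,597

Depreciable base = $127,488 − $17,100 = $110,388.
Annual expense = $110,388 / 4 = $27,597.
End of year 1: book value $99,891.
End of year 2: book value $72,294.
End of year 3: book value $44,697.
End of year 4: book value $17,100.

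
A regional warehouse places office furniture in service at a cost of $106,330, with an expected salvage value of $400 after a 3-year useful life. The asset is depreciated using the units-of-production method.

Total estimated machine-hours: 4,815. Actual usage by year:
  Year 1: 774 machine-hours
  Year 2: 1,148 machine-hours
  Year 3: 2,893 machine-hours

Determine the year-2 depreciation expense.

$25,256

Depreciable base = $106,330 − $400 = $105,930.
Rate = $105,930 / 4,815 machine-hours = $22 per machine-hour.
Year 1: 774 × $22 = $17,028. Book value $89,302.
Year 2: 1,148 × $22 = $25,256. Book value $64,046.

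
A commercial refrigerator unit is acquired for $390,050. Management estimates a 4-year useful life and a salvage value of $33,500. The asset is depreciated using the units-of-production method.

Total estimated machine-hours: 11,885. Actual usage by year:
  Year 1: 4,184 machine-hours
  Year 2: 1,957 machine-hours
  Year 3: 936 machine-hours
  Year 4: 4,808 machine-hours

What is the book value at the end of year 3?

Depreciable base = $390,050 − $33,500 = $356,550.
Rate = $356,550 / 11,885 machine-hours = $30 per machine-hour.
Year 1: 4,184 × $30 = $125,520. Book value $264,530.
Year 2: 1,957 × $30 = $58,710. Book value $205,820.
Year 3: 936 × $30 = $28,080. Book value $177,740.

$177,740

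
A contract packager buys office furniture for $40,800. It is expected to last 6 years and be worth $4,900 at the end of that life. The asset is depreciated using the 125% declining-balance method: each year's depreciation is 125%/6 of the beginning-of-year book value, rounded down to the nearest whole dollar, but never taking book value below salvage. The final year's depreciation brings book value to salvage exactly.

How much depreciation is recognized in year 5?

$3,338

Depreciable base = $40,800 − $4,900 = $35,900.
Year 1: ⌊$40,800 × 125%/6⌋ = $8,500. Book value $32,300.
Year 2: ⌊$32,300 × 125%/6⌋ = $6,729. Book value $25,571.
Year 3: ⌊$25,571 × 125%/6⌋ = $5,327. Book value $20,244.
Year 4: ⌊$20,244 × 125%/6⌋ = $4,217. Book value $16,027.
Year 5: ⌊$16,027 × 125%/6⌋ = $3,338. Book value $12,689.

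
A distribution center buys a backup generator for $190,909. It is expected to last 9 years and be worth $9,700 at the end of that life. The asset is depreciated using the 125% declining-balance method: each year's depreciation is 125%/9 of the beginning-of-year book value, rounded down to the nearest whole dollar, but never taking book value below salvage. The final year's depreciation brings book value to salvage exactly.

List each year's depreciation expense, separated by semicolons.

Depreciable base = $190,909 − $9,700 = $181,209.
Year 1: ⌊$190,909 × 125%/9⌋ = $26,515. Book value $164,394.
Year 2: ⌊$164,394 × 125%/9⌋ = $22,832. Book value $141,562.
Year 3: ⌊$141,562 × 125%/9⌋ = $19,661. Book value $121,901.
Year 4: ⌊$121,901 × 125%/9⌋ = $16,930. Book value $104,971.
Year 5: ⌊$104,971 × 125%/9⌋ = $14,579. Book value $90,392.
Year 6: ⌊$90,392 × 125%/9⌋ = $12,554. Book value $77,838.
Year 7: ⌊$77,838 × 125%/9⌋ = $10,810. Book value $67,028.
Year 8: ⌊$67,028 × 125%/9⌋ = $9,309. Book value $57,719.
Year 9 (final): $57,719 − $9,700 = $48,019. Book value $9,700.

$26,515; $22,832; $19,661; $16,930; $14,579; $12,554; $10,810; $9,309; $48,019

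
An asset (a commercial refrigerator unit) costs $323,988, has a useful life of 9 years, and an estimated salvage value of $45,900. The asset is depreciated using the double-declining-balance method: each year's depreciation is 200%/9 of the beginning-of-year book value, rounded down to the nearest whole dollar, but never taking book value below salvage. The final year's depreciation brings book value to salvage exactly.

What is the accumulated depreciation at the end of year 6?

Depreciable base = $323,988 − $45,900 = $278,088.
Year 1: ⌊$323,988 × 200%/9⌋ = $71,997. Book value $251,991.
Year 2: ⌊$251,991 × 200%/9⌋ = $55,998. Book value $195,993.
Year 3: ⌊$195,993 × 200%/9⌋ = $43,554. Book value $152,439.
Year 4: ⌊$152,439 × 200%/9⌋ = $33,875. Book value $118,564.
Year 5: ⌊$118,564 × 200%/9⌋ = $26,347. Book value $92,217.
Year 6: ⌊$92,217 × 200%/9⌋ = $20,492. Book value $71,725.
Accumulated through year 6 = $323,988 − $71,725 = $252,263.

$252,263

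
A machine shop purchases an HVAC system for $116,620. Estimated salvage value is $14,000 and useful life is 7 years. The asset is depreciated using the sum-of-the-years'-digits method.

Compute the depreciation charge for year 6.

Depreciable base = $116,620 − $14,000 = $102,620.
Sum of the years' digits = 7+6+5+4+3+2+1 = 28.
Year 1: $102,620 × 7/28 = $25,655. Book value $90,965.
Year 2: $102,620 × 6/28 = $21,990. Book value $68,975.
Year 3: $102,620 × 5/28 = $18,325. Book value $50,650.
Year 4: $102,620 × 4/28 = $14,660. Book value $35,990.
Year 5: $102,620 × 3/28 = $10,995. Book value $24,995.
Year 6: $102,620 × 2/28 = $7,330. Book value $17,665.

$7,330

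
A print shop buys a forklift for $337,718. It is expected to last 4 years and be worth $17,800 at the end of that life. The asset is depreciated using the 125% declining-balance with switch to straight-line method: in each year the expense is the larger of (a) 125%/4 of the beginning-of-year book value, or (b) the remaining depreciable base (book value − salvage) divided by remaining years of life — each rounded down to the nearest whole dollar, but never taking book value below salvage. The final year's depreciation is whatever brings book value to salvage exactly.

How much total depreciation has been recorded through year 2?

Depreciable base = $337,718 − $17,800 = $319,918.
Year 1: DB = ⌊$337,718 × 125%/4⌋ = $105,536; SL = ⌊$319,918/4⌋ = $79,979 → take DB $105,536. Book value $232,182.
Year 2: DB = ⌊$232,182 × 125%/4⌋ = $72,556; SL = ⌊$214,382/3⌋ = $71,460 → take DB $72,556. Book value $159,626.
Accumulated through year 2 = $337,718 − $159,626 = $178,092.

$178,092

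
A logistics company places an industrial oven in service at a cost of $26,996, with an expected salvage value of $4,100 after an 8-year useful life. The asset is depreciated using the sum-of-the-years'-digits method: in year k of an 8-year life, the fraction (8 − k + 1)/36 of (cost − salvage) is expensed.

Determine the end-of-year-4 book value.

Depreciable base = $26,996 − $4,100 = $22,896.
Sum of the years' digits = 8+7+6+5+4+3+2+1 = 36.
Year 1: $22,896 × 8/36 = $5,088. Book value $21,908.
Year 2: $22,896 × 7/36 = $4,452. Book value $17,456.
Year 3: $22,896 × 6/36 = $3,816. Book value $13,640.
Year 4: $22,896 × 5/36 = $3,180. Book value $10,460.

$10,460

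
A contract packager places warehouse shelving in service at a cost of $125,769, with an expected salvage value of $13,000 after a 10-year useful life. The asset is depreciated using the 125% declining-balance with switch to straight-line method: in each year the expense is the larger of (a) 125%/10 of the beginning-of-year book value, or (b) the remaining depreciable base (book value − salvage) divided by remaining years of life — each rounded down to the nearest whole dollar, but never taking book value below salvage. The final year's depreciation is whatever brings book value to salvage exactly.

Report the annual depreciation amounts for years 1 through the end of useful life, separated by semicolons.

Depreciable base = $125,769 − $13,000 = $112,769.
Year 1: DB = ⌊$125,769 × 125%/10⌋ = $15,721; SL = ⌊$112,769/10⌋ = $11,276 → take DB $15,721. Book value $110,048.
Year 2: DB = ⌊$110,048 × 125%/10⌋ = $13,756; SL = ⌊$97,048/9⌋ = $10,783 → take DB $13,756. Book value $96,292.
Year 3: DB = ⌊$96,292 × 125%/10⌋ = $12,036; SL = ⌊$83,292/8⌋ = $10,411 → take DB $12,036. Book value $84,256.
Year 4: DB = ⌊$84,256 × 125%/10⌋ = $10,532; SL = ⌊$71,256/7⌋ = $10,179 → take DB $10,532. Book value $73,724.
Year 5: DB = ⌊$73,724 × 125%/10⌋ = $9,215; SL = ⌊$60,724/6⌋ = $10,120 → take SL $10,120. Book value $63,604.
Year 6: DB = ⌊$63,604 × 125%/10⌋ = $7,950; SL = ⌊$50,604/5⌋ = $10,120 → take SL $10,120. Book value $53,484.
Year 7: DB = ⌊$53,484 × 125%/10⌋ = $6,685; SL = ⌊$40,484/4⌋ = $10,121 → take SL $10,121. Book value $43,363.
Year 8: DB = ⌊$43,363 × 125%/10⌋ = $5,420; SL = ⌊$30,363/3⌋ = $10,121 → take SL $10,121. Book value $33,242.
Year 9: DB = ⌊$33,242 × 125%/10⌋ = $4,155; SL = ⌊$20,242/2⌋ = $10,121 → take SL $10,121. Book value $23,121.
Year 10 (final): $23,121 − $13,000 = $10,121. Book value $13,000.

$15,721; $13,756; $12,036; $10,532; $10,120; $10,120; $10,121; $10,121; $10,121; $10,121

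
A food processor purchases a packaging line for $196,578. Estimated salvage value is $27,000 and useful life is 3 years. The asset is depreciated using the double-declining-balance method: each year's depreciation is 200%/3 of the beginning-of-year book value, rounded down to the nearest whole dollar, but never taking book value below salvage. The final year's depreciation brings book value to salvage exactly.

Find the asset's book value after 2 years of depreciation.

Depreciable base = $196,578 − $27,000 = $169,578.
Year 1: ⌊$196,578 × 200%/3⌋ = $131,052. Book value $65,526.
Year 2: ⌊$65,526 × 200%/3⌋ = $43,684, capped at $38,526. Book value $27,000.

$27,000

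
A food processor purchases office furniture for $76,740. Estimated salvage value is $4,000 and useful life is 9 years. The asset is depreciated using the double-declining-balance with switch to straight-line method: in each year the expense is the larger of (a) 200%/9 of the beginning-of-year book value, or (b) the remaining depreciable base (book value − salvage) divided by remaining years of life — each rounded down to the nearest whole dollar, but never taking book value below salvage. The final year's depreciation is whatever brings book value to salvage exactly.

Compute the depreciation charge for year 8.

$4,330

Depreciable base = $76,740 − $4,000 = $72,740.
Year 1: DB = ⌊$76,740 × 200%/9⌋ = $17,053; SL = ⌊$72,740/9⌋ = $8,082 → take DB $17,053. Book value $59,687.
Year 2: DB = ⌊$59,687 × 200%/9⌋ = $13,263; SL = ⌊$55,687/8⌋ = $6,960 → take DB $13,263. Book value $46,424.
Year 3: DB = ⌊$46,424 × 200%/9⌋ = $10,316; SL = ⌊$42,424/7⌋ = $6,060 → take DB $10,316. Book value $36,108.
Year 4: DB = ⌊$36,108 × 200%/9⌋ = $8,024; SL = ⌊$32,108/6⌋ = $5,351 → take DB $8,024. Book value $28,084.
Year 5: DB = ⌊$28,084 × 200%/9⌋ = $6,240; SL = ⌊$24,084/5⌋ = $4,816 → take DB $6,240. Book value $21,844.
Year 6: DB = ⌊$21,844 × 200%/9⌋ = $4,854; SL = ⌊$17,844/4⌋ = $4,461 → take DB $4,854. Book value $16,990.
Year 7: DB = ⌊$16,990 × 200%/9⌋ = $3,775; SL = ⌊$12,990/3⌋ = $4,330 → take SL $4,330. Book value $12,660.
Year 8: DB = ⌊$12,660 × 200%/9⌋ = $2,813; SL = ⌊$8,660/2⌋ = $4,330 → take SL $4,330. Book value $8,330.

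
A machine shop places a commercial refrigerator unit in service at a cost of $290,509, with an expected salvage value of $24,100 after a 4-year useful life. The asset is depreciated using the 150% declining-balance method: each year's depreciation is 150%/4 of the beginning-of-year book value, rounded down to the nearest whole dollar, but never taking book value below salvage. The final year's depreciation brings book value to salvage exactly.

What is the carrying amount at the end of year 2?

Depreciable base = $290,509 − $24,100 = $266,409.
Year 1: ⌊$290,509 × 150%/4⌋ = $108,940. Book value $181,569.
Year 2: ⌊$181,569 × 150%/4⌋ = $68,088. Book value $113,481.

$113,481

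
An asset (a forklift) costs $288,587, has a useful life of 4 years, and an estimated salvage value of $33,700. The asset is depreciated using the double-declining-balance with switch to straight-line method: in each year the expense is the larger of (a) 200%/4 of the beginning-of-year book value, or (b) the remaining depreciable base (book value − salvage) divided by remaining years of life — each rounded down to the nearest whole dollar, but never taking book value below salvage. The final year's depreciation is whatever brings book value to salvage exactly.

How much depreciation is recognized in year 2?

$72,147

Depreciable base = $288,587 − $33,700 = $254,887.
Year 1: DB = ⌊$288,587 × 200%/4⌋ = $144,293; SL = ⌊$254,887/4⌋ = $63,721 → take DB $144,293. Book value $144,294.
Year 2: DB = ⌊$144,294 × 200%/4⌋ = $72,147; SL = ⌊$110,594/3⌋ = $36,864 → take DB $72,147. Book value $72,147.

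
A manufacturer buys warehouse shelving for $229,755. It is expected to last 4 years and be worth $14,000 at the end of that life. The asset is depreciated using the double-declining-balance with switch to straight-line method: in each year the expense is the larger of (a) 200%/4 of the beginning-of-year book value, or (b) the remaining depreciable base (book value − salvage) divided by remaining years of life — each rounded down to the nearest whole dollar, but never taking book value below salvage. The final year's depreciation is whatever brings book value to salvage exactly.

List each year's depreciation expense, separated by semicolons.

Depreciable base = $229,755 − $14,000 = $215,755.
Year 1: DB = ⌊$229,755 × 200%/4⌋ = $114,877; SL = ⌊$215,755/4⌋ = $53,938 → take DB $114,877. Book value $114,878.
Year 2: DB = ⌊$114,878 × 200%/4⌋ = $57,439; SL = ⌊$100,878/3⌋ = $33,626 → take DB $57,439. Book value $57,439.
Year 3: DB = ⌊$57,439 × 200%/4⌋ = $28,719; SL = ⌊$43,439/2⌋ = $21,719 → take DB $28,719. Book value $28,720.
Year 4 (final): $28,720 − $14,000 = $14,720. Book value $14,000.

$114,877; $57,439; $28,719; $14,720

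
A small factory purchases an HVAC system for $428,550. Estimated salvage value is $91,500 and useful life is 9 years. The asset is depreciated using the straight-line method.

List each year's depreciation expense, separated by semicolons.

Depreciable base = $428,550 − $91,500 = $337,050.
Annual expense = $337,050 / 9 = $37,450.
End of year 1: book value $391,100.
End of year 2: book value $353,650.
End of year 3: book value $316,200.
End of year 4: book value $278,750.
End of year 5: book value $241,300.
End of year 6: book value $203,850.
End of year 7: book value $166,400.
End of year 8: book value $128,950.
End of year 9: book value $91,500.

$37,450; $37,450; $37,450; $37,450; $37,450; $37,450; $37,450; $37,450; $37,450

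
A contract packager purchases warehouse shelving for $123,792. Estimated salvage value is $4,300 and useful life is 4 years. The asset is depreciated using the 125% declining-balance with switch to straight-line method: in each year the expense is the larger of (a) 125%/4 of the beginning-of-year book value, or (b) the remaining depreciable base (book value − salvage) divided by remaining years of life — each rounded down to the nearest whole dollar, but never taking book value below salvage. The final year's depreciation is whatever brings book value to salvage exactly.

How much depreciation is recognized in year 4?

$26,936

Depreciable base = $123,792 − $4,300 = $119,492.
Year 1: DB = ⌊$123,792 × 125%/4⌋ = $38,685; SL = ⌊$119,492/4⌋ = $29,873 → take DB $38,685. Book value $85,107.
Year 2: DB = ⌊$85,107 × 125%/4⌋ = $26,595; SL = ⌊$80,807/3⌋ = $26,935 → take SL $26,935. Book value $58,172.
Year 3: DB = ⌊$58,172 × 125%/4⌋ = $18,178; SL = ⌊$53,872/2⌋ = $26,936 → take SL $26,936. Book value $31,236.
Year 4 (final): $31,236 − $4,300 = $26,936. Book value $4,300.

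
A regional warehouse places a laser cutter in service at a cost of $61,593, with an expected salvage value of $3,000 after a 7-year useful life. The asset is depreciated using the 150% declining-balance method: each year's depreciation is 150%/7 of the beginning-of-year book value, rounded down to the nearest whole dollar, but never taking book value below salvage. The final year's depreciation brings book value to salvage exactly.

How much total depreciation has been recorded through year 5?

Depreciable base = $61,593 − $3,000 = $58,593.
Year 1: ⌊$61,593 × 150%/7⌋ = $13,198. Book value $48,395.
Year 2: ⌊$48,395 × 150%/7⌋ = $10,370. Book value $38,025.
Year 3: ⌊$38,025 × 150%/7⌋ = $8,148. Book value $29,877.
Year 4: ⌊$29,877 × 150%/7⌋ = $6,402. Book value $23,475.
Year 5: ⌊$23,475 × 150%/7⌋ = $5,030. Book value $18,445.
Accumulated through year 5 = $61,593 − $18,445 = $43,148.

$43,148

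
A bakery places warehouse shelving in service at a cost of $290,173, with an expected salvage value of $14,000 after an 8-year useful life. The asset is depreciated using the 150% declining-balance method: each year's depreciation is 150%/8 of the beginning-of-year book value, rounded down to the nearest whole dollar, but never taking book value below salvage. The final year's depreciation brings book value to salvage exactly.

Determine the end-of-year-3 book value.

Depreciable base = $290,173 − $14,000 = $276,173.
Year 1: ⌊$290,173 × 150%/8⌋ = $54,407. Book value $235,766.
Year 2: ⌊$235,766 × 150%/8⌋ = $44,206. Book value $191,560.
Year 3: ⌊$191,560 × 150%/8⌋ = $35,917. Book value $155,643.

$155,643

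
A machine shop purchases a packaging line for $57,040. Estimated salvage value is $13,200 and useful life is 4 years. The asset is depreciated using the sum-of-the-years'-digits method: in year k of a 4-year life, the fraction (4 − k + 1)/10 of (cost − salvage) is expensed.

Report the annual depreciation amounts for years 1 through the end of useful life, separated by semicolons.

$17,536; $13,152; $8,768; $4,384

Depreciable base = $57,040 − $13,200 = $43,840.
Sum of the years' digits = 4+3+2+1 = 10.
Year 1: $43,840 × 4/10 = $17,536. Book value $39,504.
Year 2: $43,840 × 3/10 = $13,152. Book value $26,352.
Year 3: $43,840 × 2/10 = $8,768. Book value $17,584.
Year 4: $43,840 × 1/10 = $4,384. Book value $13,200.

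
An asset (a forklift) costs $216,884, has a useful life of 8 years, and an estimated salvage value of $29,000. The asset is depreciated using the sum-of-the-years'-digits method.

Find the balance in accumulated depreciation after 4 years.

Depreciable base = $216,884 − $29,000 = $187,884.
Sum of the years' digits = 8+7+6+5+4+3+2+1 = 36.
Year 1: $187,884 × 8/36 = $41,752. Book value $175,132.
Year 2: $187,884 × 7/36 = $36,533. Book value $138,599.
Year 3: $187,884 × 6/36 = $31,314. Book value $107,285.
Year 4: $187,884 × 5/36 = $26,095. Book value $81,190.
Accumulated through year 4 = $216,884 − $81,190 = $135,694.

$135,694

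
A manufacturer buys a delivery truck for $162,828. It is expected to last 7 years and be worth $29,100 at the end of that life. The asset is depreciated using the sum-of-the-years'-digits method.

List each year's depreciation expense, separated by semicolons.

$33,432; $28,656; $23,880; $19,104; $14,328; $9,552; $4,776

Depreciable base = $162,828 − $29,100 = $133,728.
Sum of the years' digits = 7+6+5+4+3+2+1 = 28.
Year 1: $133,728 × 7/28 = $33,432. Book value $129,396.
Year 2: $133,728 × 6/28 = $28,656. Book value $100,740.
Year 3: $133,728 × 5/28 = $23,880. Book value $76,860.
Year 4: $133,728 × 4/28 = $19,104. Book value $57,756.
Year 5: $133,728 × 3/28 = $14,328. Book value $43,428.
Year 6: $133,728 × 2/28 = $9,552. Book value $33,876.
Year 7: $133,728 × 1/28 = $4,776. Book value $29,100.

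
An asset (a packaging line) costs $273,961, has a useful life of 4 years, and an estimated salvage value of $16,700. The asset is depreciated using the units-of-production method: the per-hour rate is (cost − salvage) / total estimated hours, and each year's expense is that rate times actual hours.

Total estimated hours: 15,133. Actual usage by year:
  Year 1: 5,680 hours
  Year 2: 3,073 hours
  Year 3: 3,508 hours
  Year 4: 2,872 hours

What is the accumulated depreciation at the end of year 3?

Depreciable base = $273,961 − $16,700 = $257,261.
Rate = $257,261 / 15,133 hours = $17 per hour.
Year 1: 5,680 × $17 = $96,560. Book value $177,401.
Year 2: 3,073 × $17 = $52,241. Book value $125,160.
Year 3: 3,508 × $17 = $59,636. Book value $65,524.
Accumulated through year 3 = $273,961 − $65,524 = $208,437.

$208,437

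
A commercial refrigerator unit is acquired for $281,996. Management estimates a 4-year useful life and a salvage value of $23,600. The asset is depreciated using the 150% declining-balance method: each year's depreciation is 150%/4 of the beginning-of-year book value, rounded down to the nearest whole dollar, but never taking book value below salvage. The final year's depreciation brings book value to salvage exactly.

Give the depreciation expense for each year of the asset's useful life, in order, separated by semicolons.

$105,748; $66,093; $41,308; $45,247

Depreciable base = $281,996 − $23,600 = $258,396.
Year 1: ⌊$281,996 × 150%/4⌋ = $105,748. Book value $176,248.
Year 2: ⌊$176,248 × 150%/4⌋ = $66,093. Book value $110,155.
Year 3: ⌊$110,155 × 150%/4⌋ = $41,308. Book value $68,847.
Year 4 (final): $68,847 − $23,600 = $45,247. Book value $23,600.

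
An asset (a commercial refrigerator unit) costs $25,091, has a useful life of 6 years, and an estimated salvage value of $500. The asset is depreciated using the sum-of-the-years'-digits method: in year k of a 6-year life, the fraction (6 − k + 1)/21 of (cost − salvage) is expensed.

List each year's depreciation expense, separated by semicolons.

$7,026; $5,855; $4,684; $3,513; $2,342; $1,171

Depreciable base = $25,091 − $500 = $24,591.
Sum of the years' digits = 6+5+4+3+2+1 = 21.
Year 1: $24,591 × 6/21 = $7,026. Book value $18,065.
Year 2: $24,591 × 5/21 = $5,855. Book value $12,210.
Year 3: $24,591 × 4/21 = $4,684. Book value $7,526.
Year 4: $24,591 × 3/21 = $3,513. Book value $4,013.
Year 5: $24,591 × 2/21 = $2,342. Book value $1,671.
Year 6: $24,591 × 1/21 = $1,171. Book value $500.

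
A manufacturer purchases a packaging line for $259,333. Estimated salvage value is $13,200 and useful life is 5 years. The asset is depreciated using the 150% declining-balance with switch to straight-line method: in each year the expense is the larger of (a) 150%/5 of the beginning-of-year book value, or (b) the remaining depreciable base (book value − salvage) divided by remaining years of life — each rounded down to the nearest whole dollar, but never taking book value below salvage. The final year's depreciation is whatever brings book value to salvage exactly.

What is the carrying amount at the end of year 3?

$88,952

Depreciable base = $259,333 − $13,200 = $246,133.
Year 1: DB = ⌊$259,333 × 150%/5⌋ = $77,799; SL = ⌊$246,133/5⌋ = $49,226 → take DB $77,799. Book value $181,534.
Year 2: DB = ⌊$181,534 × 150%/5⌋ = $54,460; SL = ⌊$168,334/4⌋ = $42,083 → take DB $54,460. Book value $127,074.
Year 3: DB = ⌊$127,074 × 150%/5⌋ = $38,122; SL = ⌊$113,874/3⌋ = $37,958 → take DB $38,122. Book value $88,952.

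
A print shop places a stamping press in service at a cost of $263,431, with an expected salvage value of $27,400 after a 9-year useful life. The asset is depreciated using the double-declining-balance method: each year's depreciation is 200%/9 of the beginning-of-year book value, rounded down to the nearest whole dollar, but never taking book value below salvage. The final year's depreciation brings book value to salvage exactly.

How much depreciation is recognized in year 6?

$16,662

Depreciable base = $263,431 − $27,400 = $236,031.
Year 1: ⌊$263,431 × 200%/9⌋ = $58,540. Book value $204,891.
Year 2: ⌊$204,891 × 200%/9⌋ = $45,531. Book value $159,360.
Year 3: ⌊$159,360 × 200%/9⌋ = $35,413. Book value $123,947.
Year 4: ⌊$123,947 × 200%/9⌋ = $27,543. Book value $96,404.
Year 5: ⌊$96,404 × 200%/9⌋ = $21,423. Book value $74,981.
Year 6: ⌊$74,981 × 200%/9⌋ = $16,662. Book value $58,319.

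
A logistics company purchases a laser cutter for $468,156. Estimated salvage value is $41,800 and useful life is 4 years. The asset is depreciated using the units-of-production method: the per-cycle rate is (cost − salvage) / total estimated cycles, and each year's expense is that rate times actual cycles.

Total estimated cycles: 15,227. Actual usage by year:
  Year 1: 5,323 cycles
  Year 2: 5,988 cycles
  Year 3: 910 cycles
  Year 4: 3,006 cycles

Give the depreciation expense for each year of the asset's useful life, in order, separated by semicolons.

$149,044; $167,664; $25,480; $84,168

Depreciable base = $468,156 − $41,800 = $426,356.
Rate = $426,356 / 15,227 cycles = $28 per cycle.
Year 1: 5,323 × $28 = $149,044. Book value $319,112.
Year 2: 5,988 × $28 = $167,664. Book value $151,448.
Year 3: 910 × $28 = $25,480. Book value $125,968.
Year 4: 3,006 × $28 = $84,168. Book value $41,800.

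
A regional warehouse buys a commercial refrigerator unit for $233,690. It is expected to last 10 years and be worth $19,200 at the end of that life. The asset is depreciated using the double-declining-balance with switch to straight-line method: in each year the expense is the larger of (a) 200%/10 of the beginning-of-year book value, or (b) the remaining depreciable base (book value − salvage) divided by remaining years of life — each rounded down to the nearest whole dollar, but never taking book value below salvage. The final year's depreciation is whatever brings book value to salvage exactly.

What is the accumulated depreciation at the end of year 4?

Depreciable base = $233,690 − $19,200 = $214,490.
Year 1: DB = ⌊$233,690 × 200%/10⌋ = $46,738; SL = ⌊$214,490/10⌋ = $21,449 → take DB $46,738. Book value $186,952.
Year 2: DB = ⌊$186,952 × 200%/10⌋ = $37,390; SL = ⌊$167,752/9⌋ = $18,639 → take DB $37,390. Book value $149,562.
Year 3: DB = ⌊$149,562 × 200%/10⌋ = $29,912; SL = ⌊$130,362/8⌋ = $16,295 → take DB $29,912. Book value $119,650.
Year 4: DB = ⌊$119,650 × 200%/10⌋ = $23,930; SL = ⌊$100,450/7⌋ = $14,350 → take DB $23,930. Book value $95,720.
Accumulated through year 4 = $233,690 − $95,720 = $137,970.

$137,970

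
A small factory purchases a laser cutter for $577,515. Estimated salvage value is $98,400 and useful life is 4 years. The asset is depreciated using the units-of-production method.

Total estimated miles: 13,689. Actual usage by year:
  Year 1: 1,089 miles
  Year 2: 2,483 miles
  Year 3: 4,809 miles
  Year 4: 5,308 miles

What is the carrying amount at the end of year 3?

Depreciable base = $577,515 − $98,400 = $479,115.
Rate = $479,115 / 13,689 miles = $35 per mile.
Year 1: 1,089 × $35 = $38,115. Book value $539,400.
Year 2: 2,483 × $35 = $86,905. Book value $452,495.
Year 3: 4,809 × $35 = $168,315. Book value $284,180.

$284,180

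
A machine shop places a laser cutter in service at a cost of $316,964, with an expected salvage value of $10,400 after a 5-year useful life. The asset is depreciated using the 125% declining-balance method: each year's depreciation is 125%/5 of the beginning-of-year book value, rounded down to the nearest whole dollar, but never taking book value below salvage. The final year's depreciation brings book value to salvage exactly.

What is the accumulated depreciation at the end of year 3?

$183,244

Depreciable base = $316,964 − $10,400 = $306,564.
Year 1: ⌊$316,964 × 125%/5⌋ = $79,241. Book value $237,723.
Year 2: ⌊$237,723 × 125%/5⌋ = $59,430. Book value $178,293.
Year 3: ⌊$178,293 × 125%/5⌋ = $44,573. Book value $133,720.
Accumulated through year 3 = $316,964 − $133,720 = $183,244.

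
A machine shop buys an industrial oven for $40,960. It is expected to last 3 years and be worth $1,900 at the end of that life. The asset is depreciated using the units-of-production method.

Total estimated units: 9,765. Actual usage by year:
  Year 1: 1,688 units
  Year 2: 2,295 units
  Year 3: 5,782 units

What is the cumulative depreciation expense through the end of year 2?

Depreciable base = $40,960 − $1,900 = $39,060.
Rate = $39,060 / 9,765 units = $4 per unit.
Year 1: 1,688 × $4 = $6,752. Book value $34,208.
Year 2: 2,295 × $4 = $9,180. Book value $25,028.
Accumulated through year 2 = $40,960 − $25,028 = $15,932.

$15,932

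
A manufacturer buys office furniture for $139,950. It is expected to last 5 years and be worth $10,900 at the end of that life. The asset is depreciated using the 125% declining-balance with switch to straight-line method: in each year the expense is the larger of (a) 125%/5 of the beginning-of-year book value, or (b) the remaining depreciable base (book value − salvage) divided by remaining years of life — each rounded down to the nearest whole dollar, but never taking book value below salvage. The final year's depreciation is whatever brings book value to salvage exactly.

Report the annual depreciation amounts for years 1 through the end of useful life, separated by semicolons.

$34,987; $26,240; $22,607; $22,608; $22,608

Depreciable base = $139,950 − $10,900 = $129,050.
Year 1: DB = ⌊$139,950 × 125%/5⌋ = $34,987; SL = ⌊$129,050/5⌋ = $25,810 → take DB $34,987. Book value $104,963.
Year 2: DB = ⌊$104,963 × 125%/5⌋ = $26,240; SL = ⌊$94,063/4⌋ = $23,515 → take DB $26,240. Book value $78,723.
Year 3: DB = ⌊$78,723 × 125%/5⌋ = $19,680; SL = ⌊$67,823/3⌋ = $22,607 → take SL $22,607. Book value $56,116.
Year 4: DB = ⌊$56,116 × 125%/5⌋ = $14,029; SL = ⌊$45,216/2⌋ = $22,608 → take SL $22,608. Book value $33,508.
Year 5 (final): $33,508 − $10,900 = $22,608. Book value $10,900.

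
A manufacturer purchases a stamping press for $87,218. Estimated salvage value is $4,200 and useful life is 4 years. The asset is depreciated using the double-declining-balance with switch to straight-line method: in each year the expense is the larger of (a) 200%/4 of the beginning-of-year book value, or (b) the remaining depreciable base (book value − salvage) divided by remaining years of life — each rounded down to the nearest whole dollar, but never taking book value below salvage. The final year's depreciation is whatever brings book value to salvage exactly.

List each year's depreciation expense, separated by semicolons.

$43,609; $21,804; $10,902; $6,703

Depreciable base = $87,218 − $4,200 = $83,018.
Year 1: DB = ⌊$87,218 × 200%/4⌋ = $43,609; SL = ⌊$83,018/4⌋ = $20,754 → take DB $43,609. Book value $43,609.
Year 2: DB = ⌊$43,609 × 200%/4⌋ = $21,804; SL = ⌊$39,409/3⌋ = $13,136 → take DB $21,804. Book value $21,805.
Year 3: DB = ⌊$21,805 × 200%/4⌋ = $10,902; SL = ⌊$17,605/2⌋ = $8,802 → take DB $10,902. Book value $10,903.
Year 4 (final): $10,903 − $4,200 = $6,703. Book value $4,200.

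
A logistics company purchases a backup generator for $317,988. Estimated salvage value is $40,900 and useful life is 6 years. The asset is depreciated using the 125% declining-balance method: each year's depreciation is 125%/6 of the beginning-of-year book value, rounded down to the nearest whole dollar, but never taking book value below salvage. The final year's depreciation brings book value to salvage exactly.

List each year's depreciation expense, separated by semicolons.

Depreciable base = $317,988 − $40,900 = $277,088.
Year 1: ⌊$317,988 × 125%/6⌋ = $66,247. Book value $251,741.
Year 2: ⌊$251,741 × 125%/6⌋ = $52,446. Book value $199,295.
Year 3: ⌊$199,295 × 125%/6⌋ = $41,519. Book value $157,776.
Year 4: ⌊$157,776 × 125%/6⌋ = $32,870. Book value $124,906.
Year 5: ⌊$124,906 × 125%/6⌋ = $26,022. Book value $98,884.
Year 6 (final): $98,884 − $40,900 = $57,984. Book value $40,900.

$66,247; $52,446; $41,519; $32,870; $26,022; $57,984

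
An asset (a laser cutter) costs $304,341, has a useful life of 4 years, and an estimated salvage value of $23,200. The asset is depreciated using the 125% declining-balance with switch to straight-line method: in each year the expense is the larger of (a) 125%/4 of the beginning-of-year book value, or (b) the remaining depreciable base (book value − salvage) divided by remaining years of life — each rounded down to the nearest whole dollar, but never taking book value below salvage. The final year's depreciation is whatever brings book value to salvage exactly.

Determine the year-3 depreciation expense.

Depreciable base = $304,341 − $23,200 = $281,141.
Year 1: DB = ⌊$304,341 × 125%/4⌋ = $95,106; SL = ⌊$281,141/4⌋ = $70,285 → take DB $95,106. Book value $209,235.
Year 2: DB = ⌊$209,235 × 125%/4⌋ = $65,385; SL = ⌊$186,035/3⌋ = $62,011 → take DB $65,385. Book value $143,850.
Year 3: DB = ⌊$143,850 × 125%/4⌋ = $44,953; SL = ⌊$120,650/2⌋ = $60,325 → take SL $60,325. Book value $83,525.

$60,325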